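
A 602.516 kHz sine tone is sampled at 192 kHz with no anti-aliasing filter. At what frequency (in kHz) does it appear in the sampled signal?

Nyquist = 192,000/2 = 96,000 Hz; 602,516 Hz exceeds it.
Alias = |602,516 − 3×192,000| = |602,516 − 576,000| = 26,516 Hz = 26.516 kHz.

26.516 kHz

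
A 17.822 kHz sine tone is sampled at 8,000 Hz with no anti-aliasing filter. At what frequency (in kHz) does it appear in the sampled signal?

Nyquist = 8,000/2 = 4,000 Hz; 17,822 Hz exceeds it.
Alias = |17,822 − 2×8,000| = |17,822 − 16,000| = 1,822 Hz = 1.822 kHz.

1.822 kHz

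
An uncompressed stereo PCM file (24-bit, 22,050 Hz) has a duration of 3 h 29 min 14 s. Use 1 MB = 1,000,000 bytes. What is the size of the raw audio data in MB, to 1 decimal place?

1660.9 MB

Duration = 3 h 29 min 14 s = 12,554 s.
Bytes = 22,050 samples/s × 12,554 s × 3 bytes/sample × 2 ch = 1,660,894,200 bytes.
1,660,894,200 / 1,000,000 = 1660.9 MB.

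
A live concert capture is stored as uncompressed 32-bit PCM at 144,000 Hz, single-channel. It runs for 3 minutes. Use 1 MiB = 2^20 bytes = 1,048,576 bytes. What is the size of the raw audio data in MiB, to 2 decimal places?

Duration = 3 minutes = 180 s.
Bytes = 144,000 samples/s × 180 s × 4 bytes/sample × 1 ch = 103,680,000 bytes.
103,680,000 / 1,048,576 = 98.88 MiB.

98.88 MiB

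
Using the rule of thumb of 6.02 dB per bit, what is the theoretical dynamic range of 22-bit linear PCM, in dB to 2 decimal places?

132.44 dB

22 × 6.02 = 132.44 dB.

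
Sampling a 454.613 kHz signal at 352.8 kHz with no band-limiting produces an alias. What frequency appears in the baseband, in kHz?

101.813 kHz

Nyquist = 352,800/2 = 176,400 Hz; 454,613 Hz exceeds it.
Alias = |454,613 − 1×352,800| = |454,613 − 352,800| = 101,813 Hz = 101.813 kHz.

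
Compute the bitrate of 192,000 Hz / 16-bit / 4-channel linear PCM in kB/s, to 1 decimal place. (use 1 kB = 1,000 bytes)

Bit rate = 192,000 × 16 × 4 = 12,288,000 bits/s.
12,288,000 / 8 = 1,536,000 B/s = 1536.0 kB/s.

1536.0 kB/s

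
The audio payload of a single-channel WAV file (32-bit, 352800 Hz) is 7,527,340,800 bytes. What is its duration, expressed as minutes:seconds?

88:54

Byte rate = 352,800 × 4 × 1 = 1,411,200 bytes/s.
Duration = 7,527,340,800 / 1,411,200 = 5,334 s.
5,334 s = 88:54.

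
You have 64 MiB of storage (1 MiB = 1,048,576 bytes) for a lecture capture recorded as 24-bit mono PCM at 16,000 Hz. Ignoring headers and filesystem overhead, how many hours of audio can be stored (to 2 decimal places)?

0.39 hours

Uncompressed byte rate = 16,000 × 3 × 1 = 48,000 bytes/s.
Capacity = 64 × 1,048,576 = 67,108,864 bytes.
67,108,864 / 48,000 ≈ 1398.1 s → 0.39 hours.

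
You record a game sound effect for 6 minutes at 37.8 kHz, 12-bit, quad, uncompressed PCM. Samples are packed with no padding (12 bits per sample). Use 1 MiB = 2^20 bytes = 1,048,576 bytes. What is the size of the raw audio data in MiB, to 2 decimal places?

Duration = 6 minutes = 360 s.
Bits = 37,800 × 360 × 12 × 4 = 653,184,000 bits = 81,648,000 bytes.
81,648,000 / 1,048,576 = 77.87 MiB.

77.87 MiB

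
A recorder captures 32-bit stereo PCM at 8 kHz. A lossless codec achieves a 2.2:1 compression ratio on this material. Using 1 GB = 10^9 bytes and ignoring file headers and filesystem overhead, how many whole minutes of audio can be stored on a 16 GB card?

Uncompressed byte rate = 8,000 × 4 × 2 = 64,000 bytes/s.
After 2.2:1 compression, effective rate ≈ 29090.91 bytes/s.
Capacity = 16 × 1,000,000,000 = 16,000,000,000 bytes.
16,000,000,000 / effective rate ≈ 550000 s → 9,166 minutes.

9,166 minutes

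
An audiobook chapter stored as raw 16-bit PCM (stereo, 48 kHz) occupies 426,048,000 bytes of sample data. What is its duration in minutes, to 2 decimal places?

36.98 minutes

Byte rate = 48,000 × 2 × 2 = 192,000 bytes/s.
Duration = 426,048,000 / 192,000 = 2,219 s.
2,219 s / 60 = 36.98 minutes.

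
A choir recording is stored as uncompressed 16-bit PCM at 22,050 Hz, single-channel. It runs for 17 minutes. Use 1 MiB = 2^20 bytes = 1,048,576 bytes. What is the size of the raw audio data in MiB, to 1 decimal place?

42.9 MiB

Duration = 17 minutes = 1,020 s.
Bytes = 22,050 samples/s × 1,020 s × 2 bytes/sample × 1 ch = 44,982,000 bytes.
44,982,000 / 1,048,576 = 42.9 MiB.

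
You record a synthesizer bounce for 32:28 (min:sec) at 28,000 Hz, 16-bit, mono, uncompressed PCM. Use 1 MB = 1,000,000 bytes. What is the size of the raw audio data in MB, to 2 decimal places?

109.09 MB

Duration = 32:28 (min:sec) = 1,948 s.
Bytes = 28,000 samples/s × 1,948 s × 2 bytes/sample × 1 ch = 109,088,000 bytes.
109,088,000 / 1,000,000 = 109.09 MB.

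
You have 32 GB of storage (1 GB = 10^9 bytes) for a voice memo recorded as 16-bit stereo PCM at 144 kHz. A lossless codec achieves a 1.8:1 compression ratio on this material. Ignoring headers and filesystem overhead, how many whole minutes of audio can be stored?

Uncompressed byte rate = 144,000 × 2 × 2 = 576,000 bytes/s.
After 1.8:1 compression, effective rate ≈ 320000 bytes/s.
Capacity = 32 × 1,000,000,000 = 32,000,000,000 bytes.
32,000,000,000 / effective rate ≈ 100000 s → 1,666 minutes.

1,666 minutes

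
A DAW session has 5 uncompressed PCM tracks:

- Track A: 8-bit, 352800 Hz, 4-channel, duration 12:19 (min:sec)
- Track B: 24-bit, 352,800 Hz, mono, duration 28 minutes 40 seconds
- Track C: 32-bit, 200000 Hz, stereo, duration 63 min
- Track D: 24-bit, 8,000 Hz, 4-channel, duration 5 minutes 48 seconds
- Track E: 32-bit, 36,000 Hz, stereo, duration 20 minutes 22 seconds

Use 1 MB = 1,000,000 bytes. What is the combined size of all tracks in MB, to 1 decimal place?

9296.7 MB

Track A: 12:19 (min:sec) = 739 s; 352,800 × 739 × 1 × 4 = 1,042,876,800 bytes.
Track B: 28 minutes 40 seconds = 1,720 s; 352,800 × 1,720 × 3 × 1 = 1,820,448,000 bytes.
Track C: 63 min = 3,780 s; 200,000 × 3,780 × 4 × 2 = 6,048,000,000 bytes.
Track D: 5 minutes 48 seconds = 348 s; 8,000 × 348 × 3 × 4 = 33,408,000 bytes.
Track E: 20 minutes 22 seconds = 1,222 s; 36,000 × 1,222 × 4 × 2 = 351,936,000 bytes.
Total = 9,296,668,800 bytes = 9296.7 MB.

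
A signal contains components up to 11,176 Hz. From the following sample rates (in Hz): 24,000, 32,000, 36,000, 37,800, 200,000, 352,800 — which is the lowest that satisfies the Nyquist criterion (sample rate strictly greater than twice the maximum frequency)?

24,000 Hz

Need sample rate > 2 × 11,176 = 22,352 Hz.
Lowest listed rate above 22,352 Hz is 24,000 Hz.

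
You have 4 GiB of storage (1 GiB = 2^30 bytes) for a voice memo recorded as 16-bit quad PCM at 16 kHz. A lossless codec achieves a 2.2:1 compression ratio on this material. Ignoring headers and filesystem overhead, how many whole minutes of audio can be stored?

1,230 minutes

Uncompressed byte rate = 16,000 × 2 × 4 = 128,000 bytes/s.
After 2.2:1 compression, effective rate ≈ 58181.82 bytes/s.
Capacity = 4 × 1,073,741,824 = 4,294,967,296 bytes.
4,294,967,296 / effective rate ≈ 73819.75 s → 1,230 minutes.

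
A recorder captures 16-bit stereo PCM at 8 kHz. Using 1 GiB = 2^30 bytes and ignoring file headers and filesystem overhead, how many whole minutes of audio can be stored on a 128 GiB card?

Uncompressed byte rate = 8,000 × 2 × 2 = 32,000 bytes/s.
Capacity = 128 × 1,073,741,824 = 137,438,953,472 bytes.
137,438,953,472 / 32,000 ≈ 4294967.3 s → 71,582 minutes.

71,582 minutes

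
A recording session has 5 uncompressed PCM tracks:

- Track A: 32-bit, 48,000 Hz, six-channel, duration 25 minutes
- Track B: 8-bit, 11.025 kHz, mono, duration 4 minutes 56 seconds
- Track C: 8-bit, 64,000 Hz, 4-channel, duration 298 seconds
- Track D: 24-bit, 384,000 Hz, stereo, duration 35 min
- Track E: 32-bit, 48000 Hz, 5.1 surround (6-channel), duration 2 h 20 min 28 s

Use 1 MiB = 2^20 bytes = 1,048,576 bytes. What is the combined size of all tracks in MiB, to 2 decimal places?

Track A: 25 minutes = 1,500 s; 48,000 × 1,500 × 4 × 6 = 1,728,000,000 bytes.
Track B: 4 minutes 56 seconds = 296 s; 11,025 × 296 × 1 × 1 = 3,263,400 bytes.
Track C: 64,000 × 298 × 1 × 4 = 76,288,000 bytes.
Track D: 35 min = 2,100 s; 384,000 × 2,100 × 3 × 2 = 4,838,400,000 bytes.
Track E: 2 h 20 min 28 s = 8,428 s; 48,000 × 8,428 × 4 × 6 = 9,709,056,000 bytes.
Total = 16,355,007,400 bytes = 15597.35 MiB.

15597.35 MiB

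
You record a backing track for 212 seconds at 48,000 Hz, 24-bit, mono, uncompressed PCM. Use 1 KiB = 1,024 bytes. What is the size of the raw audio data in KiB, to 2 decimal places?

29812.50 KiB

Bytes = 48,000 samples/s × 212 s × 3 bytes/sample × 1 ch = 30,528,000 bytes.
30,528,000 / 1,024 = 29812.50 KiB.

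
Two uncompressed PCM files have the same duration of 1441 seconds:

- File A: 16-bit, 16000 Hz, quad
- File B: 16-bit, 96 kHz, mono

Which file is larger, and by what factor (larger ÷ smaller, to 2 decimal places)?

File B, by a factor of 1.50

File A: 16,000 × 2 × 4 = 128,000 bytes/s.
File B: 96,000 × 2 × 1 = 192,000 bytes/s.
File B is larger; ratio = 276,672,000 / 184,448,000 = 1.50.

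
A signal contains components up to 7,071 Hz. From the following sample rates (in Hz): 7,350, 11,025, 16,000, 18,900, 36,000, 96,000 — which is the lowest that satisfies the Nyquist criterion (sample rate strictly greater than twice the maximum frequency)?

Need sample rate > 2 × 7,071 = 14,142 Hz.
Lowest listed rate above 14,142 Hz is 16,000 Hz.

16,000 Hz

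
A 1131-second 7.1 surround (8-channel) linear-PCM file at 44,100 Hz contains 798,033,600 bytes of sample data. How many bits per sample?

Bytes per sample = 798,033,600 / (44,100 × 1,131 × 8) = 798,033,600 / 399,016,800 = 2.
Bit depth = 2 × 8 = 16 bits.

16 bits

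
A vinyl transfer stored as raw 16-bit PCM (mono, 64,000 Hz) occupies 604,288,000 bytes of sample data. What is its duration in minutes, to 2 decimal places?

Byte rate = 64,000 × 2 × 1 = 128,000 bytes/s.
Duration = 604,288,000 / 128,000 = 4,721 s.
4,721 s / 60 = 78.68 minutes.

78.68 minutes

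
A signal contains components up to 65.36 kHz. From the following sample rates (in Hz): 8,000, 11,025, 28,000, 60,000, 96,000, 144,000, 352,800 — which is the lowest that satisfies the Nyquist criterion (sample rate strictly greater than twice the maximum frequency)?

144,000 Hz

Need sample rate > 2 × 65,360 = 130,720 Hz.
Lowest listed rate above 130,720 Hz is 144,000 Hz.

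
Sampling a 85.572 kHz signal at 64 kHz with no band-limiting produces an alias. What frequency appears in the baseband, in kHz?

21.572 kHz

Nyquist = 64,000/2 = 32,000 Hz; 85,572 Hz exceeds it.
Alias = |85,572 − 1×64,000| = |85,572 − 64,000| = 21,572 Hz = 21.572 kHz.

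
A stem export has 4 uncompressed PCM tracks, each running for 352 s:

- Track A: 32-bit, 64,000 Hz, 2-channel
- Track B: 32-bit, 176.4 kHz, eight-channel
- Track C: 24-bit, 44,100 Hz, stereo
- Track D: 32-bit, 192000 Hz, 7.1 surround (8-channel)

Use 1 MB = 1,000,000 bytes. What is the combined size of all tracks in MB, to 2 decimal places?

4423.02 MB

Track A: 64,000 × 352 × 4 × 2 = 180,224,000 bytes.
Track B: 176,400 × 352 × 4 × 8 = 1,986,969,600 bytes.
Track C: 44,100 × 352 × 3 × 2 = 93,139,200 bytes.
Track D: 192,000 × 352 × 4 × 8 = 2,162,688,000 bytes.
Total = 4,423,020,800 bytes = 4423.02 MB.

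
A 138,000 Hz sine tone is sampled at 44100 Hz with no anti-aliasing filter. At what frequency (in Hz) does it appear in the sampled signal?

Nyquist = 44,100/2 = 22,050 Hz; 138,000 Hz exceeds it.
Alias = |138,000 − 3×44,100| = |138,000 − 132,300| = 5,700 Hz.

5,700 Hz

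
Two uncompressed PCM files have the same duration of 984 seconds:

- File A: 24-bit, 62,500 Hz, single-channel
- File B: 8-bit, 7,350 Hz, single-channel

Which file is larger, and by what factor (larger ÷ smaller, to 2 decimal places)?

File A: 62,500 × 3 × 1 = 187,500 bytes/s.
File B: 7,350 × 1 × 1 = 7,350 bytes/s.
File A is larger; ratio = 184,500,000 / 7,232,400 = 25.51.

File A, by a factor of 25.51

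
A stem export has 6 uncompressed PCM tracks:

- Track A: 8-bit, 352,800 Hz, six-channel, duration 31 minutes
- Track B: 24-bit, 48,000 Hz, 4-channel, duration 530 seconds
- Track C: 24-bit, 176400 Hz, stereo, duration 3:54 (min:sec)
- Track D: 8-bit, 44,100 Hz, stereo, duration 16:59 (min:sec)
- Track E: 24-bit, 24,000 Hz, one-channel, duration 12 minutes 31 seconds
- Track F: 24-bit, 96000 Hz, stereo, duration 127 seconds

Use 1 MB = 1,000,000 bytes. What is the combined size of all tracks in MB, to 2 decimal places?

4707.29 MB

Track A: 31 minutes = 1,860 s; 352,800 × 1,860 × 1 × 6 = 3,937,248,000 bytes.
Track B: 48,000 × 530 × 3 × 4 = 305,280,000 bytes.
Track C: 3:54 (min:sec) = 234 s; 176,400 × 234 × 3 × 2 = 247,665,600 bytes.
Track D: 16:59 (min:sec) = 1,019 s; 44,100 × 1,019 × 1 × 2 = 89,875,800 bytes.
Track E: 12 minutes 31 seconds = 751 s; 24,000 × 751 × 3 × 1 = 54,072,000 bytes.
Track F: 96,000 × 127 × 3 × 2 = 73,152,000 bytes.
Total = 4,707,293,400 bytes = 4707.29 MB.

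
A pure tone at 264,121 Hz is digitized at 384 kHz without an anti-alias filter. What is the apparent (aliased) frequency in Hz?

Nyquist = 384,000/2 = 192,000 Hz; 264,121 Hz exceeds it.
Alias = |264,121 − 1×384,000| = |264,121 − 384,000| = 119,879 Hz.

119,879 Hz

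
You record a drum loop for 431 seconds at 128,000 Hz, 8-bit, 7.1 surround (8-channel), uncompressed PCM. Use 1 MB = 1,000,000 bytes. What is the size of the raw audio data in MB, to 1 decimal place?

Bytes = 128,000 samples/s × 431 s × 1 bytes/sample × 8 ch = 441,344,000 bytes.
441,344,000 / 1,000,000 = 441.3 MB.

441.3 MB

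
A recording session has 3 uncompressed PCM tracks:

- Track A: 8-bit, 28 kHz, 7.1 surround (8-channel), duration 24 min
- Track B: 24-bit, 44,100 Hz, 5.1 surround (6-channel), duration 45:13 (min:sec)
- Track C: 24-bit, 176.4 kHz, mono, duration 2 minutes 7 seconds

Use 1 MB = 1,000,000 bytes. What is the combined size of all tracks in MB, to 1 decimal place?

2543.3 MB

Track A: 24 min = 1,440 s; 28,000 × 1,440 × 1 × 8 = 322,560,000 bytes.
Track B: 45:13 (min:sec) = 2,713 s; 44,100 × 2,713 × 3 × 6 = 2,153,579,400 bytes.
Track C: 2 minutes 7 seconds = 127 s; 176,400 × 127 × 3 × 1 = 67,208,400 bytes.
Total = 2,543,347,800 bytes = 2543.3 MB.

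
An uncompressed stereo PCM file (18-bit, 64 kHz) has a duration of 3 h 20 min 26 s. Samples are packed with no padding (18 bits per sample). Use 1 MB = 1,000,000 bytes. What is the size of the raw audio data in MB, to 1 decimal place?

Duration = 3 h 20 min 26 s = 12,026 s.
Bits = 64,000 × 12,026 × 18 × 2 = 27,707,904,000 bits = 3,463,488,000 bytes.
3,463,488,000 / 1,000,000 = 3463.5 MB.

3463.5 MB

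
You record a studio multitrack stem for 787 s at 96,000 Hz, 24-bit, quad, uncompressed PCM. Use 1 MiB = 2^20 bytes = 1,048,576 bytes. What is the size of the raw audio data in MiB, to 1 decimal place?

Bytes = 96,000 samples/s × 787 s × 3 bytes/sample × 4 ch = 906,624,000 bytes.
906,624,000 / 1,048,576 = 864.6 MiB.

864.6 MiB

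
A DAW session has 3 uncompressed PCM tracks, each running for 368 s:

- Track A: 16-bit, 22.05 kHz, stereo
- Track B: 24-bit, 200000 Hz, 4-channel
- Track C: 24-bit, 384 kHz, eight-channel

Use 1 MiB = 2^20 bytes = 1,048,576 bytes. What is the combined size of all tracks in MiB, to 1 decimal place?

4107.6 MiB

Track A: 22,050 × 368 × 2 × 2 = 32,457,600 bytes.
Track B: 200,000 × 368 × 3 × 4 = 883,200,000 bytes.
Track C: 384,000 × 368 × 3 × 8 = 3,391,488,000 bytes.
Total = 4,307,145,600 bytes = 4107.6 MiB.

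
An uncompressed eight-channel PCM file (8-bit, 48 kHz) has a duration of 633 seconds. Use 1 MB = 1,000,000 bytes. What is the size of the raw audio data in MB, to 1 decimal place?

Bytes = 48,000 samples/s × 633 s × 1 bytes/sample × 8 ch = 243,072,000 bytes.
243,072,000 / 1,000,000 = 243.1 MB.

243.1 MB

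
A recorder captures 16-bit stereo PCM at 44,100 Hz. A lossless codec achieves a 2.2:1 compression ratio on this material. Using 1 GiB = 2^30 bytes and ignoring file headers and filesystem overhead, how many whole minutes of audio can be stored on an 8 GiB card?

1,785 minutes

Uncompressed byte rate = 44,100 × 2 × 2 = 176,400 bytes/s.
After 2.2:1 compression, effective rate ≈ 80181.82 bytes/s.
Capacity = 8 × 1,073,741,824 = 8,589,934,592 bytes.
8,589,934,592 / effective rate ≈ 107130.7 s → 1,785 minutes.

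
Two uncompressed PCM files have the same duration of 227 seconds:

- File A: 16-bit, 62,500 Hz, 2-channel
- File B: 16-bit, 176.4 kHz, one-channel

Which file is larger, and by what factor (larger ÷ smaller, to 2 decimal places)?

File A: 62,500 × 2 × 2 = 250,000 bytes/s.
File B: 176,400 × 2 × 1 = 352,800 bytes/s.
File B is larger; ratio = 80,085,600 / 56,750,000 = 1.41.

File B, by a factor of 1.41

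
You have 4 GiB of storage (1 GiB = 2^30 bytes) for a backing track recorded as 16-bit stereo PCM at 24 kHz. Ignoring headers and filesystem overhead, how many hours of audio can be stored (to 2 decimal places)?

Uncompressed byte rate = 24,000 × 2 × 2 = 96,000 bytes/s.
Capacity = 4 × 1,073,741,824 = 4,294,967,296 bytes.
4,294,967,296 / 96,000 ≈ 44739.24 s → 12.43 hours.

12.43 hours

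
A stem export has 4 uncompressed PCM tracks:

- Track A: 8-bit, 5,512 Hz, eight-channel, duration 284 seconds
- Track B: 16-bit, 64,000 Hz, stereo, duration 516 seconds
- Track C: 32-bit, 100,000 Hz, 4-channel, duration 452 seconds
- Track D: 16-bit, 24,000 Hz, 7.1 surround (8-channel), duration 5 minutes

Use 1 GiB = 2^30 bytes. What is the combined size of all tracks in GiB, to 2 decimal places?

0.92 GiB

Track A: 5,512 × 284 × 1 × 8 = 12,523,264 bytes.
Track B: 64,000 × 516 × 2 × 2 = 132,096,000 bytes.
Track C: 100,000 × 452 × 4 × 4 = 723,200,000 bytes.
Track D: 5 minutes = 300 s; 24,000 × 300 × 2 × 8 = 115,200,000 bytes.
Total = 983,019,264 bytes = 0.92 GiB.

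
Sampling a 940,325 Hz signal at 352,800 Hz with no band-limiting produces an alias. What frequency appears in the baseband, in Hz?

118,075 Hz

Nyquist = 352,800/2 = 176,400 Hz; 940,325 Hz exceeds it.
Alias = |940,325 − 3×352,800| = |940,325 − 1,058,400| = 118,075 Hz.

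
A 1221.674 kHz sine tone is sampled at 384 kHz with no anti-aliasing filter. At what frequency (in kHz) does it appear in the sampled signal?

Nyquist = 384,000/2 = 192,000 Hz; 1,221,674 Hz exceeds it.
Alias = |1,221,674 − 3×384,000| = |1,221,674 − 1,152,000| = 69,674 Hz = 69.674 kHz.

69.674 kHz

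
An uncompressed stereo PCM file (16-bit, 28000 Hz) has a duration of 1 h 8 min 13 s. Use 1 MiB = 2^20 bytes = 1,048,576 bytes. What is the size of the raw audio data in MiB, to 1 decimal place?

437.2 MiB

Duration = 1 h 8 min 13 s = 4,093 s.
Bytes = 28,000 samples/s × 4,093 s × 2 bytes/sample × 2 ch = 458,416,000 bytes.
458,416,000 / 1,048,576 = 437.2 MiB.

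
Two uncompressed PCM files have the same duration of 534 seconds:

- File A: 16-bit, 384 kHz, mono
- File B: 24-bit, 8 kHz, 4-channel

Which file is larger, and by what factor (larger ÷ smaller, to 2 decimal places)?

File A: 384,000 × 2 × 1 = 768,000 bytes/s.
File B: 8,000 × 3 × 4 = 96,000 bytes/s.
File A is larger; ratio = 410,112,000 / 51,264,000 = 8.00.

File A, by a factor of 8.00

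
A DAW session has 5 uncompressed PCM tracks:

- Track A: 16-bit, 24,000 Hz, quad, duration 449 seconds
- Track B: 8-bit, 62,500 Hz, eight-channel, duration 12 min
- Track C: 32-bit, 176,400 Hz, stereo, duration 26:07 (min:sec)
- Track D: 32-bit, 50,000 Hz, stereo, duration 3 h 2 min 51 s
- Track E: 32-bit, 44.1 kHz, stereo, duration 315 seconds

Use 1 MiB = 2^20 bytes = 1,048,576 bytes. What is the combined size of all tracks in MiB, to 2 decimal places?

Track A: 24,000 × 449 × 2 × 4 = 86,208,000 bytes.
Track B: 12 min = 720 s; 62,500 × 720 × 1 × 8 = 360,000,000 bytes.
Track C: 26:07 (min:sec) = 1,567 s; 176,400 × 1,567 × 4 × 2 = 2,211,350,400 bytes.
Track D: 3 h 2 min 51 s = 10,971 s; 50,000 × 10,971 × 4 × 2 = 4,388,400,000 bytes.
Track E: 44,100 × 315 × 4 × 2 = 111,132,000 bytes.
Total = 7,157,090,400 bytes = 6825.53 MiB.

6825.53 MiB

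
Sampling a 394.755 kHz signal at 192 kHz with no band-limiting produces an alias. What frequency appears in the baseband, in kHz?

10.755 kHz

Nyquist = 192,000/2 = 96,000 Hz; 394,755 Hz exceeds it.
Alias = |394,755 − 2×192,000| = |394,755 − 384,000| = 10,755 Hz = 10.755 kHz.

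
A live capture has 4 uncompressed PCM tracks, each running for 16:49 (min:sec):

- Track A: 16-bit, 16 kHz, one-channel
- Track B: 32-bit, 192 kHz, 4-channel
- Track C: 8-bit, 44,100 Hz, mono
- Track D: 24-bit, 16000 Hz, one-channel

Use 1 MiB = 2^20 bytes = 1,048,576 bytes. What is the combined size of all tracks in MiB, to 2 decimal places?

16:49 (min:sec) = 1,009 s.
Track A: 16,000 × 1,009 × 2 × 1 = 32,288,000 bytes.
Track B: 192,000 × 1,009 × 4 × 4 = 3,099,648,000 bytes.
Track C: 44,100 × 1,009 × 1 × 1 = 44,496,900 bytes.
Track D: 16,000 × 1,009 × 3 × 1 = 48,432,000 bytes.
Total = 3,224,864,900 bytes = 3075.47 MiB.

3075.47 MiB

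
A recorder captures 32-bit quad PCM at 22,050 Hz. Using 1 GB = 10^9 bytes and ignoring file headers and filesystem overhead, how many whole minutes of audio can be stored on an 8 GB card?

377 minutes

Uncompressed byte rate = 22,050 × 4 × 4 = 352,800 bytes/s.
Capacity = 8 × 1,000,000,000 = 8,000,000,000 bytes.
8,000,000,000 / 352,800 ≈ 22675.74 s → 377 minutes.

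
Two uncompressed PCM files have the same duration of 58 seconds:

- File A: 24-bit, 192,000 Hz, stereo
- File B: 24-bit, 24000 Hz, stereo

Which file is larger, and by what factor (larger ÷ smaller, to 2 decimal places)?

File A, by a factor of 8.00

File A: 192,000 × 3 × 2 = 1,152,000 bytes/s.
File B: 24,000 × 3 × 2 = 144,000 bytes/s.
File A is larger; ratio = 66,816,000 / 8,352,000 = 8.00.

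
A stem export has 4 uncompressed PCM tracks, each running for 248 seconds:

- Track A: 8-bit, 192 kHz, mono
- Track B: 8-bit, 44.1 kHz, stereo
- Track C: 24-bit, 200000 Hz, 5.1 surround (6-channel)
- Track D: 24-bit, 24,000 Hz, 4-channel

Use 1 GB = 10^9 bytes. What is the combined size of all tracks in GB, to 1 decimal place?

Track A: 192,000 × 248 × 1 × 1 = 47,616,000 bytes.
Track B: 44,100 × 248 × 1 × 2 = 21,873,600 bytes.
Track C: 200,000 × 248 × 3 × 6 = 892,800,000 bytes.
Track D: 24,000 × 248 × 3 × 4 = 71,424,000 bytes.
Total = 1,033,713,600 bytes = 1.0 GB.

1.0 GB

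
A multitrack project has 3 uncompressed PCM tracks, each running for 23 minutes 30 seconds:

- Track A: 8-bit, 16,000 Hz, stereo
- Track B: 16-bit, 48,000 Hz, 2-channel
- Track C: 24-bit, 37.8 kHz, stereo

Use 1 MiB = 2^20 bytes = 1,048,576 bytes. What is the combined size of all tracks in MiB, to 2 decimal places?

23 minutes 30 seconds = 1,410 s.
Track A: 16,000 × 1,410 × 1 × 2 = 45,120,000 bytes.
Track B: 48,000 × 1,410 × 2 × 2 = 270,720,000 bytes.
Track C: 37,800 × 1,410 × 3 × 2 = 319,788,000 bytes.
Total = 635,628,000 bytes = 606.18 MiB.

606.18 MiB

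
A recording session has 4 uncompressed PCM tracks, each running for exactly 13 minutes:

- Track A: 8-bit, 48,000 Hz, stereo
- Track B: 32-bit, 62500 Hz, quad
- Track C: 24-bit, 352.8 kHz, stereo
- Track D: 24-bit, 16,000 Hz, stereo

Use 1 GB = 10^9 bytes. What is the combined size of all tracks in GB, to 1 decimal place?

exactly 13 minutes = 780 s.
Track A: 48,000 × 780 × 1 × 2 = 74,880,000 bytes.
Track B: 62,500 × 780 × 4 × 4 = 780,000,000 bytes.
Track C: 352,800 × 780 × 3 × 2 = 1,651,104,000 bytes.
Track D: 16,000 × 780 × 3 × 2 = 74,880,000 bytes.
Total = 2,580,864,000 bytes = 2.6 GB.

2.6 GB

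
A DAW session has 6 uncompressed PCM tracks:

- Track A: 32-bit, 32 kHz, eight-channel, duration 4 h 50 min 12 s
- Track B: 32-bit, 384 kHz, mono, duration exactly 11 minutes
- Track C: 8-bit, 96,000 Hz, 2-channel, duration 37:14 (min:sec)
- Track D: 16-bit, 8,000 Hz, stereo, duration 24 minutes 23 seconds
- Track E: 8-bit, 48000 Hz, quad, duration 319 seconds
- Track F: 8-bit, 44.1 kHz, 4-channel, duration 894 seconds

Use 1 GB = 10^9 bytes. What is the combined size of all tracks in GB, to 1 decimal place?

Track A: 4 h 50 min 12 s = 17,412 s; 32,000 × 17,412 × 4 × 8 = 17,829,888,000 bytes.
Track B: exactly 11 minutes = 660 s; 384,000 × 660 × 4 × 1 = 1,013,760,000 bytes.
Track C: 37:14 (min:sec) = 2,234 s; 96,000 × 2,234 × 1 × 2 = 428,928,000 bytes.
Track D: 24 minutes 23 seconds = 1,463 s; 8,000 × 1,463 × 2 × 2 = 46,816,000 bytes.
Track E: 48,000 × 319 × 1 × 4 = 61,248,000 bytes.
Track F: 44,100 × 894 × 1 × 4 = 157,701,600 bytes.
Total = 19,538,341,600 bytes = 19.5 GB.

19.5 GB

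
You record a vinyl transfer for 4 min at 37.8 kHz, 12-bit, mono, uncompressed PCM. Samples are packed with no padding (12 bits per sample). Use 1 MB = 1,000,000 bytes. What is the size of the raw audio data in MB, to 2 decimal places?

Duration = 4 min = 240 s.
Bits = 37,800 × 240 × 12 × 1 = 108,864,000 bits = 13,608,000 bytes.
13,608,000 / 1,000,000 = 13.61 MB.

13.61 MB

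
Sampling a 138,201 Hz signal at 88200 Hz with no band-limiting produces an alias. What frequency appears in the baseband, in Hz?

38,199 Hz

Nyquist = 88,200/2 = 44,100 Hz; 138,201 Hz exceeds it.
Alias = |138,201 − 2×88,200| = |138,201 − 176,400| = 38,199 Hz.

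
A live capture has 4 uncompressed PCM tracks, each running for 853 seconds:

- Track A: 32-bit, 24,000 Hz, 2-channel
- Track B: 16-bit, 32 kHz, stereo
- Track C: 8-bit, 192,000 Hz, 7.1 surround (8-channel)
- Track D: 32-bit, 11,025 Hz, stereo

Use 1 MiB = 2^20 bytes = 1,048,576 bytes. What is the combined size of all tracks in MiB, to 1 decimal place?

Track A: 24,000 × 853 × 4 × 2 = 163,776,000 bytes.
Track B: 32,000 × 853 × 2 × 2 = 109,184,000 bytes.
Track C: 192,000 × 853 × 1 × 8 = 1,310,208,000 bytes.
Track D: 11,025 × 853 × 4 × 2 = 75,234,600 bytes.
Total = 1,658,402,600 bytes = 1581.6 MiB.

1581.6 MiB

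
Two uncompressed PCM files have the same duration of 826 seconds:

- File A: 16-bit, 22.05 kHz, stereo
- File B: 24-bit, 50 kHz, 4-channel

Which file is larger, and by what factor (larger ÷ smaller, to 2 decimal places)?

File B, by a factor of 6.80

File A: 22,050 × 2 × 2 = 88,200 bytes/s.
File B: 50,000 × 3 × 4 = 600,000 bytes/s.
File B is larger; ratio = 495,600,000 / 72,853,200 = 6.80.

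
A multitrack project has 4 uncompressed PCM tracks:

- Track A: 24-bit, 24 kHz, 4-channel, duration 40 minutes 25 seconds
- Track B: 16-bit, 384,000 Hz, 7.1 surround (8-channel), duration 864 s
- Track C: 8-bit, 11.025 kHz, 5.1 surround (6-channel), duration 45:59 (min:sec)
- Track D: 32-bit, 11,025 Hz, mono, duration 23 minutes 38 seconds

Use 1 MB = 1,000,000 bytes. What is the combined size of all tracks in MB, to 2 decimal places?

Track A: 40 minutes 25 seconds = 2,425 s; 24,000 × 2,425 × 3 × 4 = 698,400,000 bytes.
Track B: 384,000 × 864 × 2 × 8 = 5,308,416,000 bytes.
Track C: 45:59 (min:sec) = 2,759 s; 11,025 × 2,759 × 1 × 6 = 182,507,850 bytes.
Track D: 23 minutes 38 seconds = 1,418 s; 11,025 × 1,418 × 4 × 1 = 62,533,800 bytes.
Total = 6,251,857,650 bytes = 6251.86 MB.

6251.86 MB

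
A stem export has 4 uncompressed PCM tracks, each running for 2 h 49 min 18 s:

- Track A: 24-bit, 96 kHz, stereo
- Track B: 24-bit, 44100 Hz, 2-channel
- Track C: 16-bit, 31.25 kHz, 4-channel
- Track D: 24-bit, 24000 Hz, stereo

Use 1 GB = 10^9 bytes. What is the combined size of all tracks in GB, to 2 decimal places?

12.54 GB

2 h 49 min 18 s = 10,158 s.
Track A: 96,000 × 10,158 × 3 × 2 = 5,851,008,000 bytes.
Track B: 44,100 × 10,158 × 3 × 2 = 2,687,806,800 bytes.
Track C: 31,250 × 10,158 × 2 × 4 = 2,539,500,000 bytes.
Track D: 24,000 × 10,158 × 3 × 2 = 1,462,752,000 bytes.
Total = 12,541,066,800 bytes = 12.54 GB.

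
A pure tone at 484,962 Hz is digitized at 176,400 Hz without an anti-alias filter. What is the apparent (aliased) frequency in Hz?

Nyquist = 176,400/2 = 88,200 Hz; 484,962 Hz exceeds it.
Alias = |484,962 − 3×176,400| = |484,962 − 529,200| = 44,238 Hz.

44,238 Hz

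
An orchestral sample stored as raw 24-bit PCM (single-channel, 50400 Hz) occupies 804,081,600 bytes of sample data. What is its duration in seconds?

5,318 seconds

Byte rate = 50,400 × 3 × 1 = 151,200 bytes/s.
Duration = 804,081,600 / 151,200 = 5,318 s.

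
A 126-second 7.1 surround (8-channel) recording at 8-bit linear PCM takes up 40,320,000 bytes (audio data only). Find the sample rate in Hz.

Bytes = sample_rate × seconds × bytes_per_sample × channels.
sample_rate = 40,320,000 / (126 × 1 × 8) = 40,320,000 / 1,008 = 40,000 Hz.

40,000 Hz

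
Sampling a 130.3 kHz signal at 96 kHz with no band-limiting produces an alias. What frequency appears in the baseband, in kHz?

34.3 kHz

Nyquist = 96,000/2 = 48,000 Hz; 130,300 Hz exceeds it.
Alias = |130,300 − 1×96,000| = |130,300 − 96,000| = 34,300 Hz = 34.3 kHz.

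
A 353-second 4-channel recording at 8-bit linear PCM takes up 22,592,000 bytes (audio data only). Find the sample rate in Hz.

Bytes = sample_rate × seconds × bytes_per_sample × channels.
sample_rate = 22,592,000 / (353 × 1 × 4) = 22,592,000 / 1,412 = 16,000 Hz.

16,000 Hz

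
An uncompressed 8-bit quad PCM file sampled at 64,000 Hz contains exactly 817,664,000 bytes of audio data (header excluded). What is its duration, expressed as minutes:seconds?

53:14

Byte rate = 64,000 × 1 × 4 = 256,000 bytes/s.
Duration = 817,664,000 / 256,000 = 3,194 s.
3,194 s = 53:14.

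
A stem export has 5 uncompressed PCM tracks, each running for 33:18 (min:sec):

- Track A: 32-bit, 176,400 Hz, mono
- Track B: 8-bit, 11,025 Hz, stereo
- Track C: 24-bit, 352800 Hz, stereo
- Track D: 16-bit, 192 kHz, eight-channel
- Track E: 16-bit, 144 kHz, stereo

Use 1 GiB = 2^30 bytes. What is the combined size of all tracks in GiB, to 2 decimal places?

33:18 (min:sec) = 1,998 s.
Track A: 176,400 × 1,998 × 4 × 1 = 1,409,788,800 bytes.
Track B: 11,025 × 1,998 × 1 × 2 = 44,055,900 bytes.
Track C: 352,800 × 1,998 × 3 × 2 = 4,229,366,400 bytes.
Track D: 192,000 × 1,998 × 2 × 8 = 6,137,856,000 bytes.
Track E: 144,000 × 1,998 × 2 × 2 = 1,150,848,000 bytes.
Total = 12,971,915,100 bytes = 12.08 GiB.

12.08 GiB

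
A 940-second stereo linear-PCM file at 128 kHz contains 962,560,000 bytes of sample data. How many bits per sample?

Bytes per sample = 962,560,000 / (128,000 × 940 × 2) = 962,560,000 / 240,640,000 = 4.
Bit depth = 4 × 8 = 32 bits.

32 bits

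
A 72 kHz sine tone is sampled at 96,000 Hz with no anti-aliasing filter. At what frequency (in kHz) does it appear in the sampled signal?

24 kHz

Nyquist = 96,000/2 = 48,000 Hz; 72,000 Hz exceeds it.
Alias = |72,000 − 1×96,000| = |72,000 − 96,000| = 24,000 Hz = 24 kHz.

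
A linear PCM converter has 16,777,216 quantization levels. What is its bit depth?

log2(16,777,216) = 24.

24 bits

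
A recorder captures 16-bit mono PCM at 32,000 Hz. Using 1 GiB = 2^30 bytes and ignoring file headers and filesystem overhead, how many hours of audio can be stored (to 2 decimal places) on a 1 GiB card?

4.66 hours

Uncompressed byte rate = 32,000 × 2 × 1 = 64,000 bytes/s.
Capacity = 1 × 1,073,741,824 = 1,073,741,824 bytes.
1,073,741,824 / 64,000 ≈ 16777.22 s → 4.66 hours.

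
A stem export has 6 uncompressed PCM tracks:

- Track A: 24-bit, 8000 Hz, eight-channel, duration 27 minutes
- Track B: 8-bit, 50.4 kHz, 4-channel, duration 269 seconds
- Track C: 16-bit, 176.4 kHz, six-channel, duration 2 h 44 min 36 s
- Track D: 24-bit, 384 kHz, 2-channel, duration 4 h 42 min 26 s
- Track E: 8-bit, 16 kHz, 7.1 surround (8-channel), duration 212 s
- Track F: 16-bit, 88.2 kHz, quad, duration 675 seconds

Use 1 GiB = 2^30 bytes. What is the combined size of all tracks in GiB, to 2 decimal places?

Track A: 27 minutes = 1,620 s; 8,000 × 1,620 × 3 × 8 = 311,040,000 bytes.
Track B: 50,400 × 269 × 1 × 4 = 54,230,400 bytes.
Track C: 2 h 44 min 36 s = 9,876 s; 176,400 × 9,876 × 2 × 6 = 20,905,516,800 bytes.
Track D: 4 h 42 min 26 s = 16,946 s; 384,000 × 16,946 × 3 × 2 = 39,043,584,000 bytes.
Track E: 16,000 × 212 × 1 × 8 = 27,136,000 bytes.
Track F: 88,200 × 675 × 2 × 4 = 476,280,000 bytes.
Total = 60,817,787,200 bytes = 56.64 GiB.

56.64 GiB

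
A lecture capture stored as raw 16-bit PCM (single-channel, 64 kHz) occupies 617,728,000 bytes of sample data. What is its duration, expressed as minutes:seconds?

Byte rate = 64,000 × 2 × 1 = 128,000 bytes/s.
Duration = 617,728,000 / 128,000 = 4,826 s.
4,826 s = 80:26.

80:26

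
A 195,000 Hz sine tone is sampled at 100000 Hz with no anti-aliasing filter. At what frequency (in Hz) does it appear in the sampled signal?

5,000 Hz

Nyquist = 100,000/2 = 50,000 Hz; 195,000 Hz exceeds it.
Alias = |195,000 − 2×100,000| = |195,000 − 200,000| = 5,000 Hz.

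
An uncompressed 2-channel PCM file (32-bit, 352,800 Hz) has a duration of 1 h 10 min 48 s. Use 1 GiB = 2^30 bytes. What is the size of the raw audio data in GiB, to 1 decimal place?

Duration = 1 h 10 min 48 s = 4,248 s.
Bytes = 352,800 samples/s × 4,248 s × 4 bytes/sample × 2 ch = 11,989,555,200 bytes.
11,989,555,200 / 1,073,741,824 = 11.2 GiB.

11.2 GiB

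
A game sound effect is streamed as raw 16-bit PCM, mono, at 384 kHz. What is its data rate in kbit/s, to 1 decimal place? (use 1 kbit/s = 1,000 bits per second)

Bit rate = 384,000 × 16 × 1 = 6,144,000 bits/s.
= 6144.0 kbit/s.

6144.0 kbit/s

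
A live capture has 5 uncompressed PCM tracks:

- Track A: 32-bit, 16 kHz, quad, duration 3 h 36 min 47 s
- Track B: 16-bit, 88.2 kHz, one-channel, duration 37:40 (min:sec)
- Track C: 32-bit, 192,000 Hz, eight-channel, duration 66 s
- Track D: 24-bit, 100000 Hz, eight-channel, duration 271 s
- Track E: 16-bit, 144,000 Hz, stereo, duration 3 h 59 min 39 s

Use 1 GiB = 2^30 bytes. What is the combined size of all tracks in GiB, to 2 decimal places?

Track A: 3 h 36 min 47 s = 13,007 s; 16,000 × 13,007 × 4 × 4 = 3,329,792,000 bytes.
Track B: 37:40 (min:sec) = 2,260 s; 88,200 × 2,260 × 2 × 1 = 398,664,000 bytes.
Track C: 192,000 × 66 × 4 × 8 = 405,504,000 bytes.
Track D: 100,000 × 271 × 3 × 8 = 650,400,000 bytes.
Track E: 3 h 59 min 39 s = 14,379 s; 144,000 × 14,379 × 2 × 2 = 8,282,304,000 bytes.
Total = 13,066,664,000 bytes = 12.17 GiB.

12.17 GiB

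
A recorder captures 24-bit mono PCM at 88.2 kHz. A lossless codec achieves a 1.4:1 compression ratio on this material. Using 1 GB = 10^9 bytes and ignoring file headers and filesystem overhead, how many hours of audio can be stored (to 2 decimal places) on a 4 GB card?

Uncompressed byte rate = 88,200 × 3 × 1 = 264,600 bytes/s.
After 1.4:1 compression, effective rate ≈ 189000 bytes/s.
Capacity = 4 × 1,000,000,000 = 4,000,000,000 bytes.
4,000,000,000 / effective rate ≈ 21164.02 s → 5.88 hours.

5.88 hours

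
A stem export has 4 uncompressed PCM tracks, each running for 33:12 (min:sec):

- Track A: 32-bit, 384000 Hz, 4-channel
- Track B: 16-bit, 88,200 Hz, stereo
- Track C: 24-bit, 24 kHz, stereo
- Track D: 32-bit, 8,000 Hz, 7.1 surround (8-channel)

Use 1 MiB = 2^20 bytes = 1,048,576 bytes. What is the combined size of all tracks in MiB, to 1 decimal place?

33:12 (min:sec) = 1,992 s.
Track A: 384,000 × 1,992 × 4 × 4 = 12,238,848,000 bytes.
Track B: 88,200 × 1,992 × 2 × 2 = 702,777,600 bytes.
Track C: 24,000 × 1,992 × 3 × 2 = 286,848,000 bytes.
Track D: 8,000 × 1,992 × 4 × 8 = 509,952,000 bytes.
Total = 13,738,425,600 bytes = 13102.0 MiB.

13102.0 MiB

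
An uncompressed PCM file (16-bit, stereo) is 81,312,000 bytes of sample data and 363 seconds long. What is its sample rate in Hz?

Bytes = sample_rate × seconds × bytes_per_sample × channels.
sample_rate = 81,312,000 / (363 × 2 × 2) = 81,312,000 / 1,452 = 56,000 Hz.

56,000 Hz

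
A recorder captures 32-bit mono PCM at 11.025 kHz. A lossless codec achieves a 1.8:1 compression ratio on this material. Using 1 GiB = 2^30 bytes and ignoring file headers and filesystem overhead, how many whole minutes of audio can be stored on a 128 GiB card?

Uncompressed byte rate = 11,025 × 4 × 1 = 44,100 bytes/s.
After 1.8:1 compression, effective rate ≈ 24500 bytes/s.
Capacity = 128 × 1,073,741,824 = 137,438,953,472 bytes.
137,438,953,472 / effective rate ≈ 5609753.2 s → 93,495 minutes.

93,495 minutes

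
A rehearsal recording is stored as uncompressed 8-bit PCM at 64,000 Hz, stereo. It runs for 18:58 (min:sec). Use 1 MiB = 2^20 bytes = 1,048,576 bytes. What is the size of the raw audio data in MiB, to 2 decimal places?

138.92 MiB

Duration = 18:58 (min:sec) = 1,138 s.
Bytes = 64,000 samples/s × 1,138 s × 1 bytes/sample × 2 ch = 145,664,000 bytes.
145,664,000 / 1,048,576 = 138.92 MiB.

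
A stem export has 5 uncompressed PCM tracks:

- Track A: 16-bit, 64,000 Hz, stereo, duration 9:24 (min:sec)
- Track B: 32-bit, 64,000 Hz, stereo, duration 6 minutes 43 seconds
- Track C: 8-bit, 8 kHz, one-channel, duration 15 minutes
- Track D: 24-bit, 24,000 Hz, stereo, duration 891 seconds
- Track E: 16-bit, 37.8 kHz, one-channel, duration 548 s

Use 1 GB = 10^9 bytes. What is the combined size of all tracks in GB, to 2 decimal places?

Track A: 9:24 (min:sec) = 564 s; 64,000 × 564 × 2 × 2 = 144,384,000 bytes.
Track B: 6 minutes 43 seconds = 403 s; 64,000 × 403 × 4 × 2 = 206,336,000 bytes.
Track C: 15 minutes = 900 s; 8,000 × 900 × 1 × 1 = 7,200,000 bytes.
Track D: 24,000 × 891 × 3 × 2 = 128,304,000 bytes.
Track E: 37,800 × 548 × 2 × 1 = 41,428,800 bytes.
Total = 527,652,800 bytes = 0.53 GB.

0.53 GB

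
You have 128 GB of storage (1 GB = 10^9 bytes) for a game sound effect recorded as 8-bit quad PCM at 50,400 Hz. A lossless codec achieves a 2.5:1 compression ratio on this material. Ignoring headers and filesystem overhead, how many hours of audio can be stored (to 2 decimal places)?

Uncompressed byte rate = 50,400 × 1 × 4 = 201,600 bytes/s.
After 2.5:1 compression, effective rate ≈ 80640 bytes/s.
Capacity = 128 × 1,000,000,000 = 128,000,000,000 bytes.
128,000,000,000 / effective rate ≈ 1587301.59 s → 440.92 hours.

440.92 hours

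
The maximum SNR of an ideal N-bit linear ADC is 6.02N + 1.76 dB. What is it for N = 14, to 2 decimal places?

86.04 dB

6.02 × 14 + 1.76 = 86.04 dB.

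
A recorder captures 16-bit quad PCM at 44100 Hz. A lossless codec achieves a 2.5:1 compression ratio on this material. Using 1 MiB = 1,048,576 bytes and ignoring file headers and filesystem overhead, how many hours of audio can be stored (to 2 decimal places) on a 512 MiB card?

Uncompressed byte rate = 44,100 × 2 × 4 = 352,800 bytes/s.
After 2.5:1 compression, effective rate ≈ 141120 bytes/s.
Capacity = 512 × 1,048,576 = 536,870,912 bytes.
536,870,912 / effective rate ≈ 3804.36 s → 1.06 hours.

1.06 hours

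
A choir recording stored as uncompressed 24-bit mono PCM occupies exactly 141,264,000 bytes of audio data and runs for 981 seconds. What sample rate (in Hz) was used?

Bytes = sample_rate × seconds × bytes_per_sample × channels.
sample_rate = 141,264,000 / (981 × 3 × 1) = 141,264,000 / 2,943 = 48,000 Hz.

48,000 Hz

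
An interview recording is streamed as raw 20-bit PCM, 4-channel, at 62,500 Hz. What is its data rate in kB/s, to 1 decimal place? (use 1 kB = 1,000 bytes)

625.0 kB/s

Bit rate = 62,500 × 20 × 4 = 5,000,000 bits/s.
5,000,000 / 8 = 625,000 B/s = 625.0 kB/s.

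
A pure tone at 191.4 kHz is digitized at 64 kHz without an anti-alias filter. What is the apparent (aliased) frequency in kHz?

0.6 kHz

Nyquist = 64,000/2 = 32,000 Hz; 191,400 Hz exceeds it.
Alias = |191,400 − 3×64,000| = |191,400 − 192,000| = 600 Hz = 0.6 kHz.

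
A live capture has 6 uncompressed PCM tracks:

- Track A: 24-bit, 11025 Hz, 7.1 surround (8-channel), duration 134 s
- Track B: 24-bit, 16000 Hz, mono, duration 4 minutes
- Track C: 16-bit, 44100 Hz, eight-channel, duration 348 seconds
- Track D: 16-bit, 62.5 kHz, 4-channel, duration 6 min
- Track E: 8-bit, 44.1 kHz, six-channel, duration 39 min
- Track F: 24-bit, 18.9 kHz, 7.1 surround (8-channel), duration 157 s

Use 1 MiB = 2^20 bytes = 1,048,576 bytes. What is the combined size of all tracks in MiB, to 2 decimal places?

Track A: 11,025 × 134 × 3 × 8 = 35,456,400 bytes.
Track B: 4 minutes = 240 s; 16,000 × 240 × 3 × 1 = 11,520,000 bytes.
Track C: 44,100 × 348 × 2 × 8 = 245,548,800 bytes.
Track D: 6 min = 360 s; 62,500 × 360 × 2 × 4 = 180,000,000 bytes.
Track E: 39 min = 2,340 s; 44,100 × 2,340 × 1 × 6 = 619,164,000 bytes.
Track F: 18,900 × 157 × 3 × 8 = 71,215,200 bytes.
Total = 1,162,904,400 bytes = 1109.03 MiB.

1109.03 MiB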